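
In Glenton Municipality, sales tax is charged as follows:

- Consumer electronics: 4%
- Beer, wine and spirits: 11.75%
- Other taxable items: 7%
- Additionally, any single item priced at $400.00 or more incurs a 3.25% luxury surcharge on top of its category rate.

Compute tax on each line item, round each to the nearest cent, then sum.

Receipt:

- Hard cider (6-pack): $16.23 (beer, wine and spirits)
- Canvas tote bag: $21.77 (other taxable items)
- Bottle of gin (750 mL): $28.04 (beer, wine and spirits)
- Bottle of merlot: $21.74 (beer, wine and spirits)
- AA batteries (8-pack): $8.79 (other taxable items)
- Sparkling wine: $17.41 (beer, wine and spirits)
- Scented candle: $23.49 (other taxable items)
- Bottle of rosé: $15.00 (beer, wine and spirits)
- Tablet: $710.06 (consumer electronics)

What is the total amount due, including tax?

Hard cider (6-pack) $16.23: beer, wine and spirits → 11.75% → $1.91
Canvas tote bag $21.77: other taxable items → 7% → $1.52
Bottle of gin (750 mL) $28.04: beer, wine and spirits → 11.75% → $3.29
Bottle of merlot $21.74: beer, wine and spirits → 11.75% → $2.55
AA batteries (8-pack) $8.79: other taxable items → 7% → $0.62
Sparkling wine $17.41: beer, wine and spirits → 11.75% → $2.05
Scented candle $23.49: other taxable items → 7% → $1.64
Bottle of rosé $15.00: beer, wine and spirits → 11.75% → $1.76
Tablet $710.06: consumer electronics → 4% + 3.25% surcharge = 7.25% → $51.48
Subtotal = $862.53; tax = $66.82; total due = $929.35

$929.35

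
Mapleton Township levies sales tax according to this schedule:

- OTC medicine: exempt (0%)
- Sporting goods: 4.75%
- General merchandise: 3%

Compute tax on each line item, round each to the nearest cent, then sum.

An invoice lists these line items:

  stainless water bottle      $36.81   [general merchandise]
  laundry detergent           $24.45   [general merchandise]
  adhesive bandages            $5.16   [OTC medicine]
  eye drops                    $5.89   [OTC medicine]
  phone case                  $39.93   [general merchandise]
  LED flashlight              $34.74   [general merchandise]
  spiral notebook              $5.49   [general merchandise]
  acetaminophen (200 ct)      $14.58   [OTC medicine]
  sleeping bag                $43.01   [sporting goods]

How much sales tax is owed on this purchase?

Stainless water bottle $36.81: general merchandise → 3% → $1.10
Laundry detergent $24.45: general merchandise → 3% → $0.73
Adhesive bandages $5.16: OTC medicine → 0% → $0.00
Eye drops $5.89: OTC medicine → 0% → $0.00
Phone case $39.93: general merchandise → 3% → $1.20
LED flashlight $34.74: general merchandise → 3% → $1.04
Spiral notebook $5.49: general merchandise → 3% → $0.16
Acetaminophen (200 ct) $14.58: OTC medicine → 0% → $0.00
Sleeping bag $43.01: sporting goods → 4.75% → $2.04
Total tax = $1.10 + $0.73 + $1.20 + $1.04 + $0.16 + $2.04 = $6.27

$6.27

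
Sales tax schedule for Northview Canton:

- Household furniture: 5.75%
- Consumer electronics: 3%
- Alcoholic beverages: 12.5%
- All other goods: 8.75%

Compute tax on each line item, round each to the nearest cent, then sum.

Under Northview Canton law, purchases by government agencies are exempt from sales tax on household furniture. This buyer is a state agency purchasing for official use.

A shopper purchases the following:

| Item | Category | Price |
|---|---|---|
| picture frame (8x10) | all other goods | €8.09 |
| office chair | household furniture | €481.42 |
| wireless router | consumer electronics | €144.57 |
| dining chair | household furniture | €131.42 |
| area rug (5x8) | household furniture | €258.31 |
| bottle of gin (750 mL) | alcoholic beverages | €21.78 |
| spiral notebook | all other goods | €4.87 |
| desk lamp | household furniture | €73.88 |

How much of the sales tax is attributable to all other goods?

Picture frame (8x10) €8.09: all other goods → 8.75% → €0.71
Spiral notebook €4.87: all other goods → 8.75% → €0.43
Tax on all other goods = €0.71 + €0.43 = €1.14

€1.14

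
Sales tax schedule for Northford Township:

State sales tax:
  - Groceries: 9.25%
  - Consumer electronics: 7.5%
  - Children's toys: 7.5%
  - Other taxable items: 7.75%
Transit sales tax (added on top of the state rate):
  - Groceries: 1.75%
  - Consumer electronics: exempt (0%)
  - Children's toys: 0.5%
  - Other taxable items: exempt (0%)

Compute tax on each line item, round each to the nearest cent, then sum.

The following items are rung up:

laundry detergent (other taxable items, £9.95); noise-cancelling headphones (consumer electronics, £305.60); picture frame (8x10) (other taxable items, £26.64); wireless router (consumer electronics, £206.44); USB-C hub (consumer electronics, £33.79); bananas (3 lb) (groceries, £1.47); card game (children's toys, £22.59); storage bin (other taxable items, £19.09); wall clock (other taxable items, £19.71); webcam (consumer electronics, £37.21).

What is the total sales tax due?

Laundry detergent £9.95: other taxable items → 7.75% + 0% transit = 7.75% → £0.77
Noise-cancelling headphones £305.60: consumer electronics → 7.5% + 0% transit = 7.5% → £22.92
Picture frame (8x10) £26.64: other taxable items → 7.75% + 0% transit = 7.75% → £2.06
Wireless router £206.44: consumer electronics → 7.5% + 0% transit = 7.5% → £15.48
USB-C hub £33.79: consumer electronics → 7.5% + 0% transit = 7.5% → £2.53
Bananas (3 lb) £1.47: groceries → 9.25% + 1.75% transit = 11% → £0.16
Card game £22.59: children's toys → 7.5% + 0.5% transit = 8% → £1.81
Storage bin £19.09: other taxable items → 7.75% + 0% transit = 7.75% → £1.48
Wall clock £19.71: other taxable items → 7.75% + 0% transit = 7.75% → £1.53
Webcam £37.21: consumer electronics → 7.5% + 0% transit = 7.5% → £2.79
Total tax = £0.77 + £22.92 + £2.06 + £15.48 + £2.53 + £0.16 + £1.81 + £1.48 + £1.53 + £2.79 = £51.53

£51.53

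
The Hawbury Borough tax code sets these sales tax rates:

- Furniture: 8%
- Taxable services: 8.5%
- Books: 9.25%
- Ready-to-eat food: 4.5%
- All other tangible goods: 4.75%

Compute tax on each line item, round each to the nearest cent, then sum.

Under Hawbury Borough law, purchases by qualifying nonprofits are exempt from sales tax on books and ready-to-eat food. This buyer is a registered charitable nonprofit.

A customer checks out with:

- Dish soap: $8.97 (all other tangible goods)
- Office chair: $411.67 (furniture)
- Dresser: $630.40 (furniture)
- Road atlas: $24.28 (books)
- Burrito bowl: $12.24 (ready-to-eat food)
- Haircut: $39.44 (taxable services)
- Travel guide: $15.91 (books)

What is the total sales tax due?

Dish soap $8.97: all other tangible goods → 4.75% → $0.43
Office chair $411.67: furniture → 8% → $32.93
Dresser $630.40: furniture → 8% → $50.43
Road atlas $24.28: books, buyer-exempt → 0% → $0.00
Burrito bowl $12.24: ready-to-eat food, buyer-exempt → 0% → $0.00
Haircut $39.44: taxable services → 8.5% → $3.35
Travel guide $15.91: books, buyer-exempt → 0% → $0.00
Total tax = $0.43 + $32.93 + $50.43 + $3.35 = $87.14

$87.14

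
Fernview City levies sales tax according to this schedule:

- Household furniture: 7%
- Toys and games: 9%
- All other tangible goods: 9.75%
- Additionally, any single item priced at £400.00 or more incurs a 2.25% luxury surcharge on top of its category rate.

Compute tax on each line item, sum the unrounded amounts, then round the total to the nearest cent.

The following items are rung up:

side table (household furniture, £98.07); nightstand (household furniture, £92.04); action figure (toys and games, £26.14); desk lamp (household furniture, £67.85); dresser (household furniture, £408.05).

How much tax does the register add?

Side table £98.07: household furniture → 7% → £6.8649
Nightstand £92.04: household furniture → 7% → £6.4428
Action figure £26.14: toys and games → 9% → £2.3526
Desk lamp £67.85: household furniture → 7% → £4.7495
Dresser £408.05: household furniture → 7% + 2.25% surcharge = 9.25% → £37.744625
Unrounded tax sum = £58.154425 → £58.15

£58.15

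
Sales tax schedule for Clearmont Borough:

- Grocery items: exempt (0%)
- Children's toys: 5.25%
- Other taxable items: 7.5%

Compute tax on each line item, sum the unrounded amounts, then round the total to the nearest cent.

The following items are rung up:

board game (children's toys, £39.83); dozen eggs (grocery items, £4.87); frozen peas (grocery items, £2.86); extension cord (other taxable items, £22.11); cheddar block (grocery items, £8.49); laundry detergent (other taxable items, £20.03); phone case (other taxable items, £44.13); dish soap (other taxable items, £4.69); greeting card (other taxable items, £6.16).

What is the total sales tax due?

£9.38

Board game £39.83: children's toys → 5.25% → £2.091075
Dozen eggs £4.87: grocery items → 0% → £0.00
Frozen peas £2.86: grocery items → 0% → £0.00
Extension cord £22.11: other taxable items → 7.5% → £1.65825
Cheddar block £8.49: grocery items → 0% → £0.00
Laundry detergent £20.03: other taxable items → 7.5% → £1.50225
Phone case £44.13: other taxable items → 7.5% → £3.30975
Dish soap £4.69: other taxable items → 7.5% → £0.35175
Greeting card £6.16: other taxable items → 7.5% → £0.462
Unrounded tax sum = £9.375075 → £9.38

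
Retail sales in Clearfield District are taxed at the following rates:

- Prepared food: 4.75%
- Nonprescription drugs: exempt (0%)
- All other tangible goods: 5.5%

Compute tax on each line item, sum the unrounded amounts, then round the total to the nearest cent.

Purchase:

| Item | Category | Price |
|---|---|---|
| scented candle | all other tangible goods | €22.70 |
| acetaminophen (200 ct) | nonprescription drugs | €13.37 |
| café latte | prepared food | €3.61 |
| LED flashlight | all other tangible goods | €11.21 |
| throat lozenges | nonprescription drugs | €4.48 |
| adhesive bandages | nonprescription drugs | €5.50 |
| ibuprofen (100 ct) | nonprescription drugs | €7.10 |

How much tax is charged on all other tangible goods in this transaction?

€1.87

Scented candle €22.70: all other tangible goods → 5.5% → €1.2485
LED flashlight €11.21: all other tangible goods → 5.5% → €0.61655
Tax on all other tangible goods: unrounded sum = €1.86505 → €1.87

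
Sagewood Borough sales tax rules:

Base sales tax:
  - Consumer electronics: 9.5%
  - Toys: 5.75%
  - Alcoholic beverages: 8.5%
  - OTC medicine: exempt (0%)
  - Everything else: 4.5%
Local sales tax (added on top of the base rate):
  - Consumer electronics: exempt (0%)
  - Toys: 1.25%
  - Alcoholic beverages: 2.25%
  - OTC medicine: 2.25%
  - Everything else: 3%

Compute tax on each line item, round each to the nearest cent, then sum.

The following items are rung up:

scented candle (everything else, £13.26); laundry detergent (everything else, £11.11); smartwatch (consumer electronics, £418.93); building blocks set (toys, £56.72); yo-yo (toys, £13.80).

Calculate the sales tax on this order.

Scented candle £13.26: everything else → 4.5% + 3% local = 7.5% → £0.99
Laundry detergent £11.11: everything else → 4.5% + 3% local = 7.5% → £0.83
Smartwatch £418.93: consumer electronics → 9.5% + 0% local = 9.5% → £39.80
Building blocks set £56.72: toys → 5.75% + 1.25% local = 7% → £3.97
Yo-yo £13.80: toys → 5.75% + 1.25% local = 7% → £0.97
Total tax = £0.99 + £0.83 + £39.80 + £3.97 + £0.97 = £46.56

£46.56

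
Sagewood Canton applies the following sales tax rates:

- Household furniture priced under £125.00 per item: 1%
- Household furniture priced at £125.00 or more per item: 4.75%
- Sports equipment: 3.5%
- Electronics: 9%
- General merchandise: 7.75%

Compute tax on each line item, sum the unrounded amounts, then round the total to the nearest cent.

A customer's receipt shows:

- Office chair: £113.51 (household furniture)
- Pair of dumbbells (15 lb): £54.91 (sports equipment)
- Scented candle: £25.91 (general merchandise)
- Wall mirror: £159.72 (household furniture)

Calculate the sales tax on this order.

Office chair £113.51: household furniture, under £125.00 → 1% → £1.1351
Pair of dumbbells (15 lb) £54.91: sports equipment → 3.5% → £1.92185
Scented candle £25.91: general merchandise → 7.75% → £2.008025
Wall mirror £159.72: household furniture, £125.00 or more → 4.75% → £7.5867
Unrounded tax sum = £12.651675 → £12.65

£12.65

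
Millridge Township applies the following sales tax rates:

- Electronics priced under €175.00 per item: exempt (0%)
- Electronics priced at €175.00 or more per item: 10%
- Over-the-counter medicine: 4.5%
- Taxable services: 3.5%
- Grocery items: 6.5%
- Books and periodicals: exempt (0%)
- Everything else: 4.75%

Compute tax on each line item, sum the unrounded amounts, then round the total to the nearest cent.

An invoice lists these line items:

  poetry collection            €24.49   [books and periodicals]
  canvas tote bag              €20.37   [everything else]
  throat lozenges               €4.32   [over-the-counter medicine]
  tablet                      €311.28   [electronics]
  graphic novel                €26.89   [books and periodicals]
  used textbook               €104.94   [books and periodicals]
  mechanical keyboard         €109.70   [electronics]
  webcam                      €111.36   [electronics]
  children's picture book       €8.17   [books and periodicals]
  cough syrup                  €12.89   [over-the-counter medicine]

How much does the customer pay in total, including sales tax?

€767.28

Poetry collection €24.49: books and periodicals → 0% → €0.00
Canvas tote bag €20.37: everything else → 4.75% → €0.967575
Throat lozenges €4.32: over-the-counter medicine → 4.5% → €0.1944
Tablet €311.28: electronics, €175.00 or more → 10% → €31.128
Graphic novel €26.89: books and periodicals → 0% → €0.00
Used textbook €104.94: books and periodicals → 0% → €0.00
Mechanical keyboard €109.70: electronics, under €175.00 → 0% → €0.00
Webcam €111.36: electronics, under €175.00 → 0% → €0.00
Children's picture book €8.17: books and periodicals → 0% → €0.00
Cough syrup €12.89: over-the-counter medicine → 4.5% → €0.58005
Subtotal = €734.41; unrounded tax = €32.870025 → €32.87; total due = €767.28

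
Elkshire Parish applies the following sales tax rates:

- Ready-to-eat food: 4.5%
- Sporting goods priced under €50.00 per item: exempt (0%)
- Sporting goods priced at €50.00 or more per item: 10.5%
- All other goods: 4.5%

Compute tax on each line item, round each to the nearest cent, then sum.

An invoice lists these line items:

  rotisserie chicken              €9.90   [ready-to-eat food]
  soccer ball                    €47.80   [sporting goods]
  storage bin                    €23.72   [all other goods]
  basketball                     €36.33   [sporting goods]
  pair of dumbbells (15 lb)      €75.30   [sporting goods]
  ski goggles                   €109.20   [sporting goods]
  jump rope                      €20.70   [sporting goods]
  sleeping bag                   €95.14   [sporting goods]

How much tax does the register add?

€30.89

Rotisserie chicken €9.90: ready-to-eat food → 4.5% → €0.45
Soccer ball €47.80: sporting goods, under €50.00 → 0% → €0.00
Storage bin €23.72: all other goods → 4.5% → €1.07
Basketball €36.33: sporting goods, under €50.00 → 0% → €0.00
Pair of dumbbells (15 lb) €75.30: sporting goods, €50.00 or more → 10.5% → €7.91
Ski goggles €109.20: sporting goods, €50.00 or more → 10.5% → €11.47
Jump rope €20.70: sporting goods, under €50.00 → 0% → €0.00
Sleeping bag €95.14: sporting goods, €50.00 or more → 10.5% → €9.99
Total tax = €0.45 + €1.07 + €7.91 + €11.47 + €9.99 = €30.89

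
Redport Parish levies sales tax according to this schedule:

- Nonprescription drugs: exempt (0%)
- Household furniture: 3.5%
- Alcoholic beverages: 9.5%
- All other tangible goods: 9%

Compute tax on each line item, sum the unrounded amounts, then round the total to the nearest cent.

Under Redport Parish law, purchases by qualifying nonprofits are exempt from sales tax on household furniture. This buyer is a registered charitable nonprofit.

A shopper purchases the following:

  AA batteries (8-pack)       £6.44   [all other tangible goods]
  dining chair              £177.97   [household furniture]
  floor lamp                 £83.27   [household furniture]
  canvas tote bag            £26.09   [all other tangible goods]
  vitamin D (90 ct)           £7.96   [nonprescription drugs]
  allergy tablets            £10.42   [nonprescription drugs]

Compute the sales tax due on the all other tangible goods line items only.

£2.93

AA batteries (8-pack) £6.44: all other tangible goods → 9% → £0.5796
Canvas tote bag £26.09: all other tangible goods → 9% → £2.3481
Tax on all other tangible goods: unrounded sum = £2.9277 → £2.93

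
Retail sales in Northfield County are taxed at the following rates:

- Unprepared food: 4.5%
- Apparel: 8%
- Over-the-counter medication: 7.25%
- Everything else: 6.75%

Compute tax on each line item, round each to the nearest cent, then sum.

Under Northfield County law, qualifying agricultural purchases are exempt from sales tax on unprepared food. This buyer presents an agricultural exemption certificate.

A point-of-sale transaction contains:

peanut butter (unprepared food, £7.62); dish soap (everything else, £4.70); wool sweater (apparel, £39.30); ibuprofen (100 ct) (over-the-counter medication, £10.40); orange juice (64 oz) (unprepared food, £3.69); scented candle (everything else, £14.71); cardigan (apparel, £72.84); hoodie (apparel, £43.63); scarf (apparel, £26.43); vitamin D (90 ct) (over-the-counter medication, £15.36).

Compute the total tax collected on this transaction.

£17.74

Peanut butter £7.62: unprepared food, buyer-exempt → 0% → £0.00
Dish soap £4.70: everything else → 6.75% → £0.32
Wool sweater £39.30: apparel → 8% → £3.14
Ibuprofen (100 ct) £10.40: over-the-counter medication → 7.25% → £0.75
Orange juice (64 oz) £3.69: unprepared food, buyer-exempt → 0% → £0.00
Scented candle £14.71: everything else → 6.75% → £0.99
Cardigan £72.84: apparel → 8% → £5.83
Hoodie £43.63: apparel → 8% → £3.49
Scarf £26.43: apparel → 8% → £2.11
Vitamin D (90 ct) £15.36: over-the-counter medication → 7.25% → £1.11
Total tax = £0.32 + £3.14 + £0.75 + £0.99 + £5.83 + £3.49 + £2.11 + £1.11 = £17.74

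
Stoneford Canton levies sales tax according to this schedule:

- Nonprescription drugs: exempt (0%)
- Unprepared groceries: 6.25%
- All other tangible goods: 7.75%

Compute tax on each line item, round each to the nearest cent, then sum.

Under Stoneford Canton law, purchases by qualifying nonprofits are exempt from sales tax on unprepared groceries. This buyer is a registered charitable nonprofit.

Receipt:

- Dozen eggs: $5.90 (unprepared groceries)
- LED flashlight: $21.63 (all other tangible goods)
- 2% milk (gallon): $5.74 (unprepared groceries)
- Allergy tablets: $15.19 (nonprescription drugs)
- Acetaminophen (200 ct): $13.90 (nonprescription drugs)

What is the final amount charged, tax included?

Dozen eggs $5.90: unprepared groceries, buyer-exempt → 0% → $0.00
LED flashlight $21.63: all other tangible goods → 7.75% → $1.68
2% milk (gallon) $5.74: unprepared groceries, buyer-exempt → 0% → $0.00
Allergy tablets $15.19: nonprescription drugs → 0% → $0.00
Acetaminophen (200 ct) $13.90: nonprescription drugs → 0% → $0.00
Subtotal = $62.36; tax = $1.68; total due = $64.04

$64.04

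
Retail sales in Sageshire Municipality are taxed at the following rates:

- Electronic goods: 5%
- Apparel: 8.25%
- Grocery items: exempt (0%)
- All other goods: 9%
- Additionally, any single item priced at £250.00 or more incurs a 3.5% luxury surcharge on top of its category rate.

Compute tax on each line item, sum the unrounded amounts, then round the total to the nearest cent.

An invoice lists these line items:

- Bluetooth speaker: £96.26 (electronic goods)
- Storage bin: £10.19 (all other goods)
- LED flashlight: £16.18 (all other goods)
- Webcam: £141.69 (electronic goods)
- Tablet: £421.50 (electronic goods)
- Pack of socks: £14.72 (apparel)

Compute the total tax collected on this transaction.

Bluetooth speaker £96.26: electronic goods → 5% → £4.813
Storage bin £10.19: all other goods → 9% → £0.9171
LED flashlight £16.18: all other goods → 9% → £1.4562
Webcam £141.69: electronic goods → 5% → £7.0845
Tablet £421.50: electronic goods → 5% + 3.5% surcharge = 8.5% → £35.8275
Pack of socks £14.72: apparel → 8.25% → £1.2144
Unrounded tax sum = £51.3127 → £51.31

£51.31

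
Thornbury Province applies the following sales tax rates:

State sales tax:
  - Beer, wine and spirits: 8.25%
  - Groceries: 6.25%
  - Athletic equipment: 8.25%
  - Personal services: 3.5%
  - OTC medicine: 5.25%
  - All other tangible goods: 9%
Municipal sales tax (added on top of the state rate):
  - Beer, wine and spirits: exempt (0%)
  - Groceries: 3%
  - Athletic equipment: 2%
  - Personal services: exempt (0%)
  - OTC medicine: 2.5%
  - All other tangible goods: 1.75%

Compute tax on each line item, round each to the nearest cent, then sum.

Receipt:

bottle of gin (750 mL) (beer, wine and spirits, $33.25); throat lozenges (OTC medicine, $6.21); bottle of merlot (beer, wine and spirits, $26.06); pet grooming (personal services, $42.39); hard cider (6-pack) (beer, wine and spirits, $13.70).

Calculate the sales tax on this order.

$7.98

Bottle of gin (750 mL) $33.25: beer, wine and spirits → 8.25% + 0% municipal = 8.25% → $2.74
Throat lozenges $6.21: OTC medicine → 5.25% + 2.5% municipal = 7.75% → $0.48
Bottle of merlot $26.06: beer, wine and spirits → 8.25% + 0% municipal = 8.25% → $2.15
Pet grooming $42.39: personal services → 3.5% + 0% municipal = 3.5% → $1.48
Hard cider (6-pack) $13.70: beer, wine and spirits → 8.25% + 0% municipal = 8.25% → $1.13
Total tax = $2.74 + $0.48 + $2.15 + $1.48 + $1.13 = $7.98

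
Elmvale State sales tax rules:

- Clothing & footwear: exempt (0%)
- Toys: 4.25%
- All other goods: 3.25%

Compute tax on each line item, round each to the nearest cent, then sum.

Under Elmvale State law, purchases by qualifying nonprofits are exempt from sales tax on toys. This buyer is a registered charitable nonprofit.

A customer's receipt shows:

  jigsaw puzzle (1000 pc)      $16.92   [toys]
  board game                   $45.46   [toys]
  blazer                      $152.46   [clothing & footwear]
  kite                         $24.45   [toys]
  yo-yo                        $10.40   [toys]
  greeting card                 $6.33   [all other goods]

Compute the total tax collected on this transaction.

Jigsaw puzzle (1000 pc) $16.92: toys, buyer-exempt → 0% → $0.00
Board game $45.46: toys, buyer-exempt → 0% → $0.00
Blazer $152.46: clothing & footwear → 0% → $0.00
Kite $24.45: toys, buyer-exempt → 0% → $0.00
Yo-yo $10.40: toys, buyer-exempt → 0% → $0.00
Greeting card $6.33: all other goods → 3.25% → $0.21
Total tax = $0.21

$0.21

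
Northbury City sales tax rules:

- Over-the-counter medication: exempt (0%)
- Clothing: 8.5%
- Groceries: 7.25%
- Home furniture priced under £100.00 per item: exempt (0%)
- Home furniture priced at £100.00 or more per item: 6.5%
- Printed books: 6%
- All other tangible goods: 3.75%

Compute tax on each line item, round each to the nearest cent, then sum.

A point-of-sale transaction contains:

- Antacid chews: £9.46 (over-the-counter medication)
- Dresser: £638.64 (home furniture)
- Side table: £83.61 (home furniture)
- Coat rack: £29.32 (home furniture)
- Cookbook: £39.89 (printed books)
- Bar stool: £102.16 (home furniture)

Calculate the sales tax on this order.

£50.54

Antacid chews £9.46: over-the-counter medication → 0% → £0.00
Dresser £638.64: home furniture, £100.00 or more → 6.5% → £41.51
Side table £83.61: home furniture, under £100.00 → 0% → £0.00
Coat rack £29.32: home furniture, under £100.00 → 0% → £0.00
Cookbook £39.89: printed books → 6% → £2.39
Bar stool £102.16: home furniture, £100.00 or more → 6.5% → £6.64
Total tax = £41.51 + £2.39 + £6.64 = £50.54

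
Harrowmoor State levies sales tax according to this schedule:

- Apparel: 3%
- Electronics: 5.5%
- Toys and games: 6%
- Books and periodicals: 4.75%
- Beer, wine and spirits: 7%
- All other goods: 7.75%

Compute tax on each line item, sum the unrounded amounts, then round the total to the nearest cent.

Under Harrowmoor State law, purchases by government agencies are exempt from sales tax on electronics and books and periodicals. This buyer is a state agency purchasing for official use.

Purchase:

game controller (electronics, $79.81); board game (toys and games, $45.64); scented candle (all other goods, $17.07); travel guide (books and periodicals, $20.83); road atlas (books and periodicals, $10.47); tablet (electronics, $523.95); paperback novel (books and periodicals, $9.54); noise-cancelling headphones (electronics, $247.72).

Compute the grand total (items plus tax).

Game controller $79.81: electronics, buyer-exempt → 0% → $0.00
Board game $45.64: toys and games → 6% → $2.7384
Scented candle $17.07: all other goods → 7.75% → $1.322925
Travel guide $20.83: books and periodicals, buyer-exempt → 0% → $0.00
Road atlas $10.47: books and periodicals, buyer-exempt → 0% → $0.00
Tablet $523.95: electronics, buyer-exempt → 0% → $0.00
Paperback novel $9.54: books and periodicals, buyer-exempt → 0% → $0.00
Noise-cancelling headphones $247.72: electronics, buyer-exempt → 0% → $0.00
Subtotal = $955.03; unrounded tax = $4.061325 → $4.06; total due = $959.09

$959.09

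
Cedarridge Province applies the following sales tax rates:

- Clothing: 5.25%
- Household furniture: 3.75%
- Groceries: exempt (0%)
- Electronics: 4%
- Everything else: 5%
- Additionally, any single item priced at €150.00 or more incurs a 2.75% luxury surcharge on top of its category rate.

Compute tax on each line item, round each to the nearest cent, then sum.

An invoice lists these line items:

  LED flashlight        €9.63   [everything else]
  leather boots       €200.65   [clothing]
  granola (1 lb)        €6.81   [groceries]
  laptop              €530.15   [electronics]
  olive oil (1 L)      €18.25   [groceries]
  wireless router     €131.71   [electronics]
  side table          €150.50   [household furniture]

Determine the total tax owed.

€67.37

LED flashlight €9.63: everything else → 5% → €0.48
Leather boots €200.65: clothing → 5.25% + 2.75% surcharge = 8% → €16.05
Granola (1 lb) €6.81: groceries → 0% → €0.00
Laptop €530.15: electronics → 4% + 2.75% surcharge = 6.75% → €35.79
Olive oil (1 L) €18.25: groceries → 0% → €0.00
Wireless router €131.71: electronics → 4% → €5.27
Side table €150.50: household furniture → 3.75% + 2.75% surcharge = 6.5% → €9.78
Total tax = €0.48 + €16.05 + €35.79 + €5.27 + €9.78 = €67.37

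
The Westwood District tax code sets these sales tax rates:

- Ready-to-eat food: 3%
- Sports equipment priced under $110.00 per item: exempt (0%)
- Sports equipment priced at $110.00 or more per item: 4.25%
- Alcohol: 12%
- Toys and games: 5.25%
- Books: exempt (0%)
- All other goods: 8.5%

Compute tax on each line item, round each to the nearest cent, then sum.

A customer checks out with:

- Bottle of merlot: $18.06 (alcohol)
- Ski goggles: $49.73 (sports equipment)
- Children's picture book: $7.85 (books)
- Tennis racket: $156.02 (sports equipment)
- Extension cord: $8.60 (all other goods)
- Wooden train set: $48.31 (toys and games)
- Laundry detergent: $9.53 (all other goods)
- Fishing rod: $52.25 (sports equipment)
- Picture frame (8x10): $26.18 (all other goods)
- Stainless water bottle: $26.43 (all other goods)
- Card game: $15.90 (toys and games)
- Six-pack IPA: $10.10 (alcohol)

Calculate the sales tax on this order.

$19.40

Bottle of merlot $18.06: alcohol → 12% → $2.17
Ski goggles $49.73: sports equipment, under $110.00 → 0% → $0.00
Children's picture book $7.85: books → 0% → $0.00
Tennis racket $156.02: sports equipment, $110.00 or more → 4.25% → $6.63
Extension cord $8.60: all other goods → 8.5% → $0.73
Wooden train set $48.31: toys and games → 5.25% → $2.54
Laundry detergent $9.53: all other goods → 8.5% → $0.81
Fishing rod $52.25: sports equipment, under $110.00 → 0% → $0.00
Picture frame (8x10) $26.18: all other goods → 8.5% → $2.23
Stainless water bottle $26.43: all other goods → 8.5% → $2.25
Card game $15.90: toys and games → 5.25% → $0.83
Six-pack IPA $10.10: alcohol → 12% → $1.21
Total tax = $2.17 + $6.63 + $0.73 + $2.54 + $0.81 + $2.23 + $2.25 + $0.83 + $1.21 = $19.40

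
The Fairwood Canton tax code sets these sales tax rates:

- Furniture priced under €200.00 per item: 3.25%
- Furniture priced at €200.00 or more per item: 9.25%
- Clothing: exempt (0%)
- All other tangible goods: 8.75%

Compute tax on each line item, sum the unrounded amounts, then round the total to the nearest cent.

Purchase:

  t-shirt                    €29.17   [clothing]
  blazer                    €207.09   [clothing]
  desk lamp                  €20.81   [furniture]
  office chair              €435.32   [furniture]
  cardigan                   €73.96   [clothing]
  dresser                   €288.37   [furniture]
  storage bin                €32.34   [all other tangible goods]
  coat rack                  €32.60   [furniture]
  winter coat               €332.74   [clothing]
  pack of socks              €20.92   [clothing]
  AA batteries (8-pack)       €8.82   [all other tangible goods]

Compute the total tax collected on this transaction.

€72.28

T-shirt €29.17: clothing → 0% → €0.00
Blazer €207.09: clothing → 0% → €0.00
Desk lamp €20.81: furniture, under €200.00 → 3.25% → €0.676325
Office chair €435.32: furniture, €200.00 or more → 9.25% → €40.2671
Cardigan €73.96: clothing → 0% → €0.00
Dresser €288.37: furniture, €200.00 or more → 9.25% → €26.674225
Storage bin €32.34: all other tangible goods → 8.75% → €2.82975
Coat rack €32.60: furniture, under €200.00 → 3.25% → €1.0595
Winter coat €332.74: clothing → 0% → €0.00
Pack of socks €20.92: clothing → 0% → €0.00
AA batteries (8-pack) €8.82: all other tangible goods → 8.75% → €0.77175
Unrounded tax sum = €72.27865 → €72.28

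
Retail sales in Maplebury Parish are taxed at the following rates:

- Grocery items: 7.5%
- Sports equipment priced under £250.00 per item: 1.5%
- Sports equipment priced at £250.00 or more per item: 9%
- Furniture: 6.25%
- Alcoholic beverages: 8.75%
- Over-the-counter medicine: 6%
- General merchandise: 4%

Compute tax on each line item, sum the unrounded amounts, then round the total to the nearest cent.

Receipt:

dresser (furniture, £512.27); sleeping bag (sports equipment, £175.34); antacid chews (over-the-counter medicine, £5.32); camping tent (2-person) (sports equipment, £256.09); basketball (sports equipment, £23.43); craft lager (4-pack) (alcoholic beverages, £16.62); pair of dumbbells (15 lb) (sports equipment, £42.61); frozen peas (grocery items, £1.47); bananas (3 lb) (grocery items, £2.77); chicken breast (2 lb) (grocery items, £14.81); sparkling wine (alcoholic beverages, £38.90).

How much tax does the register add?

£65.29

Dresser £512.27: furniture → 6.25% → £32.016875
Sleeping bag £175.34: sports equipment, under £250.00 → 1.5% → £2.6301
Antacid chews £5.32: over-the-counter medicine → 6% → £0.3192
Camping tent (2-person) £256.09: sports equipment, £250.00 or more → 9% → £23.0481
Basketball £23.43: sports equipment, under £250.00 → 1.5% → £0.35145
Craft lager (4-pack) £16.62: alcoholic beverages → 8.75% → £1.45425
Pair of dumbbells (15 lb) £42.61: sports equipment, under £250.00 → 1.5% → £0.63915
Frozen peas £1.47: grocery items → 7.5% → £0.11025
Bananas (3 lb) £2.77: grocery items → 7.5% → £0.20775
Chicken breast (2 lb) £14.81: grocery items → 7.5% → £1.11075
Sparkling wine £38.90: alcoholic beverages → 8.75% → £3.40375
Unrounded tax sum = £65.291625 → £65.29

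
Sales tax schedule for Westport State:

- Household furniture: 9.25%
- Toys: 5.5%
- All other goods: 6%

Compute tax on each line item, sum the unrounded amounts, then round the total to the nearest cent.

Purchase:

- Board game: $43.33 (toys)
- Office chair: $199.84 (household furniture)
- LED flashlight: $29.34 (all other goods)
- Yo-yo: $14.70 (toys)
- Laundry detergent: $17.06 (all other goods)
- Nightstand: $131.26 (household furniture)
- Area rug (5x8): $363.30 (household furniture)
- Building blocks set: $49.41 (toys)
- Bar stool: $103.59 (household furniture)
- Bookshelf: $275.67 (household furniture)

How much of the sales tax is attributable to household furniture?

Office chair $199.84: household furniture → 9.25% → $18.4852
Nightstand $131.26: household furniture → 9.25% → $12.14155
Area rug (5x8) $363.30: household furniture → 9.25% → $33.60525
Bar stool $103.59: household furniture → 9.25% → $9.582075
Bookshelf $275.67: household furniture → 9.25% → $25.499475
Tax on household furniture: unrounded sum = $99.31355 → $99.31

$99.31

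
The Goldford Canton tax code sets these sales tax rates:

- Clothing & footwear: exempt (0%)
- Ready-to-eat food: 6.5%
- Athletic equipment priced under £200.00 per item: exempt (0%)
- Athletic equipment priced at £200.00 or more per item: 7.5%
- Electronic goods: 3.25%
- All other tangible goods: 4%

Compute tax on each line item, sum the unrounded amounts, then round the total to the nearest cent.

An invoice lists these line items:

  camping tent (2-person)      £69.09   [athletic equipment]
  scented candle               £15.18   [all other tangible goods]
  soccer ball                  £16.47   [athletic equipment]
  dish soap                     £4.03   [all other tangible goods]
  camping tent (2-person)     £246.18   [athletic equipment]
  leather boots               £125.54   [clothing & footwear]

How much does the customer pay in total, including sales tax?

Camping tent (2-person) £69.09: athletic equipment, under £200.00 → 0% → £0.00
Scented candle £15.18: all other tangible goods → 4% → £0.6072
Soccer ball £16.47: athletic equipment, under £200.00 → 0% → £0.00
Dish soap £4.03: all other tangible goods → 4% → £0.1612
Camping tent (2-person) £246.18: athletic equipment, £200.00 or more → 7.5% → £18.4635
Leather boots £125.54: clothing & footwear → 0% → £0.00
Subtotal = £476.49; unrounded tax = £19.2319 → £19.23; total due = £495.72

£495.72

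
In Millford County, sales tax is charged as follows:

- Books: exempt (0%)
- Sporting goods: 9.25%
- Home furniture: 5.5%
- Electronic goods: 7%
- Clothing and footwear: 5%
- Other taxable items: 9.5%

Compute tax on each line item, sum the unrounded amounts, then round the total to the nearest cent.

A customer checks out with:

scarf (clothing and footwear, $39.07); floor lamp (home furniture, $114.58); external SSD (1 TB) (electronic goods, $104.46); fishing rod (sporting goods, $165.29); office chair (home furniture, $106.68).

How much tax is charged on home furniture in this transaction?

$12.17

Floor lamp $114.58: home furniture → 5.5% → $6.3019
Office chair $106.68: home furniture → 5.5% → $5.8674
Tax on home furniture: unrounded sum = $12.1693 → $12.17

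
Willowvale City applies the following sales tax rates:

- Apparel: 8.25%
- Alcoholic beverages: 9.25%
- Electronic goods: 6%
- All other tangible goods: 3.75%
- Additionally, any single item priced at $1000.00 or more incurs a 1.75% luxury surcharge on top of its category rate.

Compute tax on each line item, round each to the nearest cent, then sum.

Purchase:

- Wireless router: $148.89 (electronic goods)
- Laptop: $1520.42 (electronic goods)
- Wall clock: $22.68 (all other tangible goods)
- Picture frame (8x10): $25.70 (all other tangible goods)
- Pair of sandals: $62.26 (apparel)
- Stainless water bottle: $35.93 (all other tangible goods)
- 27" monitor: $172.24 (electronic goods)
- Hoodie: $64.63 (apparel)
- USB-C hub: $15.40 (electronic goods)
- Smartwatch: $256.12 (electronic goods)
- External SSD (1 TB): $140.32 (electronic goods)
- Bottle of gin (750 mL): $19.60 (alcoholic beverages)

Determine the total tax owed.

$177.24

Wireless router $148.89: electronic goods → 6% → $8.93
Laptop $1520.42: electronic goods → 6% + 1.75% surcharge = 7.75% → $117.83
Wall clock $22.68: all other tangible goods → 3.75% → $0.85
Picture frame (8x10) $25.70: all other tangible goods → 3.75% → $0.96
Pair of sandals $62.26: apparel → 8.25% → $5.14
Stainless water bottle $35.93: all other tangible goods → 3.75% → $1.35
27" monitor $172.24: electronic goods → 6% → $10.33
Hoodie $64.63: apparel → 8.25% → $5.33
USB-C hub $15.40: electronic goods → 6% → $0.92
Smartwatch $256.12: electronic goods → 6% → $15.37
External SSD (1 TB) $140.32: electronic goods → 6% → $8.42
Bottle of gin (750 mL) $19.60: alcoholic beverages → 9.25% → $1.81
Total tax = $8.93 + $117.83 + $0.85 + $0.96 + $5.14 + $1.35 + $10.33 + $5.33 + $0.92 + $15.37 + $8.42 + $1.81 = $177.24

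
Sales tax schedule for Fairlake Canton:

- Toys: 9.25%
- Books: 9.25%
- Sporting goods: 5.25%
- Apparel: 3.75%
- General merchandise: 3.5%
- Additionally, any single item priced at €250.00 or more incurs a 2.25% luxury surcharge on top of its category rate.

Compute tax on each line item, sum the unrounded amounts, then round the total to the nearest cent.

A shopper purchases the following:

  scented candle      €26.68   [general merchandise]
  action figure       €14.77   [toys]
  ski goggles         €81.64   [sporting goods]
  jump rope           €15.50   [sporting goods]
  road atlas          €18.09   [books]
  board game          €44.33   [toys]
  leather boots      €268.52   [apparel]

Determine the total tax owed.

Scented candle €26.68: general merchandise → 3.5% → €0.9338
Action figure €14.77: toys → 9.25% → €1.366225
Ski goggles €81.64: sporting goods → 5.25% → €4.2861
Jump rope €15.50: sporting goods → 5.25% → €0.81375
Road atlas €18.09: books → 9.25% → €1.673325
Board game €44.33: toys → 9.25% → €4.100525
Leather boots €268.52: apparel → 3.75% + 2.25% surcharge = 6% → €16.1112
Unrounded tax sum = €29.284925 → €29.28

€29.28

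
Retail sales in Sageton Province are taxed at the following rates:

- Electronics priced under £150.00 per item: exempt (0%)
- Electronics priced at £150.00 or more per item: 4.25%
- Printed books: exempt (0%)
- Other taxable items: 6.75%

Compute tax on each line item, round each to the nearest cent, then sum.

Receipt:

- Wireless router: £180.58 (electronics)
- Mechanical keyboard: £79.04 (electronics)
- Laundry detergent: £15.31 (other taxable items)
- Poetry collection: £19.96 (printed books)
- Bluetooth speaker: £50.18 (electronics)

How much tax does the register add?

Wireless router £180.58: electronics, £150.00 or more → 4.25% → £7.67
Mechanical keyboard £79.04: electronics, under £150.00 → 0% → £0.00
Laundry detergent £15.31: other taxable items → 6.75% → £1.03
Poetry collection £19.96: printed books → 0% → £0.00
Bluetooth speaker £50.18: electronics, under £150.00 → 0% → £0.00
Total tax = £7.67 + £1.03 = £8.70

£8.70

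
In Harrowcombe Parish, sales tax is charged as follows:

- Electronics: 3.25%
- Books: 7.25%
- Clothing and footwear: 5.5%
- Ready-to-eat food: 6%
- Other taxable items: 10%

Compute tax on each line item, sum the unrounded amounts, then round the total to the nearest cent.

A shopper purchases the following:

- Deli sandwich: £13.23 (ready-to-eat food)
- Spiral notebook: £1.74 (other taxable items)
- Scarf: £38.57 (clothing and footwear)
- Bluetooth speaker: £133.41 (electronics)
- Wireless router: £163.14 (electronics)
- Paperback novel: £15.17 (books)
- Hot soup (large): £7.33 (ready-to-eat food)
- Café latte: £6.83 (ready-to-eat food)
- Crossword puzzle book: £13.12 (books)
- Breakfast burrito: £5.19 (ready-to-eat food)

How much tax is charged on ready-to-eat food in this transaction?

£1.95

Deli sandwich £13.23: ready-to-eat food → 6% → £0.7938
Hot soup (large) £7.33: ready-to-eat food → 6% → £0.4398
Café latte £6.83: ready-to-eat food → 6% → £0.4098
Breakfast burrito £5.19: ready-to-eat food → 6% → £0.3114
Tax on ready-to-eat food: unrounded sum = £1.9548 → £1.95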